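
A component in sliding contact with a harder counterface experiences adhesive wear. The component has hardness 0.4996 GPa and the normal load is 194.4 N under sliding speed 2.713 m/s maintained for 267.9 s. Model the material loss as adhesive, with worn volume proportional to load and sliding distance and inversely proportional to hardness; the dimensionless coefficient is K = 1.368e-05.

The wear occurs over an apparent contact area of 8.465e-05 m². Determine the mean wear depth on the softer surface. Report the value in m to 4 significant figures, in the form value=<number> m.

value=4.570e-05 m

The intermediates appear rounded — all arithmetic keeps exact precision, and one final rounding to 4 significant figures.
Convert: Distance L = v·t = 2.713 m/s × 267.9 s = 726.8 m.
Convert: Hardness H = 0.4996 GPa = 4.996e+08 Pa.
Working in SI base units: W = 194.4 N, H = 4.996e+08 Pa, K = 1.368e-05.
Archard volume V = K·W·L/H = 1.368e-05 · 194.4 · 726.8 / 4.996e+08 = 3.869e-09 m³.
Mean depth h = V/A = 3.869e-09 / 8.465e-05 = 4.570e-05 m.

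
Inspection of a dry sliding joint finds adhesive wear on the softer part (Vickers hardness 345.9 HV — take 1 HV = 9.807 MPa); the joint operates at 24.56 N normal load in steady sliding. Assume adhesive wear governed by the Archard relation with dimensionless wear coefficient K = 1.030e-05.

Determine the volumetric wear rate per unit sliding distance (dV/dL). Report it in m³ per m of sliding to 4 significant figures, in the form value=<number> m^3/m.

The computation keeps full precision; intermediates are shown rounded. Rounded just once, at 4 significant figures.
Convert: Hardness H = 345.9 HV × 9.807 MPa/HV = 3392 MPa = 3.392e+09 Pa.
Collected in SI base units: W = 24.56 N, H = 3.392e+09 Pa, K = 1.030e-05.
Sliding wear rate dV/dL = K·W/H: 1.030e-05 · 24.56 / 3.392e+09 = 7.457e-14 m³/m.

value=7.457e-14 m^3/m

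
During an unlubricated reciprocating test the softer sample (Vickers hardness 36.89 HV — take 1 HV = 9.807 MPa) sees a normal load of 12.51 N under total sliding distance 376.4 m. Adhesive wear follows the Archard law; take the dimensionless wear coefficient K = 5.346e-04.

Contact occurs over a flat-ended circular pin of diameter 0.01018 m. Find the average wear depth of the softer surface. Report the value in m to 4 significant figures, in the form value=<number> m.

value=8.549e-05 m

Shown intermediates are rounded; the algebra holds exact precision, and a lone final rounding, at 4 significant digits.
Convert: Hardness H = 36.89 HV × 9.807 MPa/HV = 361.8 MPa = 3.618e+08 Pa.
Convert: Contact area A = π·d²/4 = π·(0.01018 m)²/4 = 8.139e-05 m².
In SI base units, W = 12.51 N, H = 3.618e+08 Pa, K = 5.346e-04.
By Archard's law, V = K·W·L/H = 5.346e-04 · 12.51 · 376.4 / 3.618e+08 = 6.958e-09 m³.
Mean wear depth h = V/A = 6.958e-09 / 8.139e-05 = 8.549e-05 m.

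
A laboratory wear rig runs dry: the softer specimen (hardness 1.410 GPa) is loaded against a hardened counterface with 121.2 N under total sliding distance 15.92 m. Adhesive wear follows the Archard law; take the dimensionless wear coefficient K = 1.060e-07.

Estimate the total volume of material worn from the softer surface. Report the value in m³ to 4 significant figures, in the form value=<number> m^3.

value=1.451e-13 m^3

Each operation carries full precision, and intermediate values appear rounded; a lone final rounding to four significant digits.
Convert: Hardness H = 1.410 GPa = 1.410e+09 Pa.
Expressed in SI base units: W = 121.2 N, H = 1.410e+09 Pa, K = 1.060e-07.
Apply Archard: V = K·W·L/H = 1.060e-07 · 121.2 · 15.92 / 1.410e+09 = 1.451e-13 m³.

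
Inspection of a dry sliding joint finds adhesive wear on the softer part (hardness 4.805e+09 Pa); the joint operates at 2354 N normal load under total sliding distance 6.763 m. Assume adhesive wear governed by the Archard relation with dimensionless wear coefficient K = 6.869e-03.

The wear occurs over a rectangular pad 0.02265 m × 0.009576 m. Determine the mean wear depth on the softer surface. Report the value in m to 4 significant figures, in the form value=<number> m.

value=1.049e-04 m

Every step runs at full float precision; intermediate values are shown rounded, and a lone final rounding: 4 significant digits.
Convert: Contact area A = 0.02265 m × 0.009576 m = 2.169e-04 m².
In SI base units, W = 2354 N, H = 4.805e+09 Pa, K = 6.869e-03.
Archard relation: V = K·W·L/H = 6.869e-03 · 2354 · 6.763 / 4.805e+09 = 2.276e-08 m³.
Depth of wear h = V/A = 2.276e-08 / 2.169e-04 = 1.049e-04 m.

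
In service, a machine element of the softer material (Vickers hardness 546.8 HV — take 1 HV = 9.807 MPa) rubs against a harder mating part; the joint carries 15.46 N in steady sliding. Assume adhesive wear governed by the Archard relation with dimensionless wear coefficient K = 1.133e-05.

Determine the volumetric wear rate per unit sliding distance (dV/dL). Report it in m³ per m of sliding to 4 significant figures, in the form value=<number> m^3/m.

value=3.266e-14 m^3/m

The intermediates are printed rounded — all arithmetic keeps full float precision. Rounded just once, at four significant figures.
Convert: Hardness H = 546.8 HV × 9.807 MPa/HV = 5362 MPa = 5.362e+09 Pa.
Working in SI base units: W = 15.46 N, H = 5.362e+09 Pa, K = 1.133e-05.
Wear rate dV/dL = K·W/H (no L dependence): 1.133e-05 · 15.46 / 5.362e+09 = 3.266e-14 m³/m.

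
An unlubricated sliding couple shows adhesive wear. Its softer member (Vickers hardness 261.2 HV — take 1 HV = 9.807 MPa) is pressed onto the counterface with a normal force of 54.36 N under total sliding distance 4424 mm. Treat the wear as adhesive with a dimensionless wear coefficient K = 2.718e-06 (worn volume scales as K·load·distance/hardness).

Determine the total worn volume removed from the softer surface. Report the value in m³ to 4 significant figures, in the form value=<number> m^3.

Every step holds full float precision; intermediates appear rounded, and rounded once at the end: 4 significant figures.
Path length L = 4424 mm = 4.424 m.
Hardness H = 261.2 HV × 9.807 MPa/HV = 2562 MPa = 2.562e+09 Pa.
Working in SI base units: W = 54.36 N, H = 2.562e+09 Pa, K = 2.718e-06.
By Archard's law, V = K·W·L/H = 2.718e-06 · 54.36 · 4.424 / 2.562e+09 = 2.552e-13 m³.

value=2.552e-13 m^3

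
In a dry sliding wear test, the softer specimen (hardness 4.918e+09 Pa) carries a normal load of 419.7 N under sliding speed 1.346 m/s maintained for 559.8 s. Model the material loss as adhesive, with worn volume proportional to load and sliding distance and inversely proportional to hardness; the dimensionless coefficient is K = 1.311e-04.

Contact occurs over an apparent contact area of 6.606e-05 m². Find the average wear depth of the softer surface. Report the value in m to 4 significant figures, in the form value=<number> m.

value=1.276e-04 m

Displayed values are rounded — all working math runs at full float precision, and a single final rounding: four significant figures.
Total distance L = v·t = 1.346 m/s × 559.8 s = 753.5 m.
In SI base units: W = 419.7 N, H = 4.918e+09 Pa, K = 1.311e-04.
Worn volume V = K·W·L/H = 1.311e-04 · 419.7 · 753.5 / 4.918e+09 = 8.430e-09 m³.
Wear depth h = V/A = 8.430e-09 / 6.606e-05 = 1.276e-04 m.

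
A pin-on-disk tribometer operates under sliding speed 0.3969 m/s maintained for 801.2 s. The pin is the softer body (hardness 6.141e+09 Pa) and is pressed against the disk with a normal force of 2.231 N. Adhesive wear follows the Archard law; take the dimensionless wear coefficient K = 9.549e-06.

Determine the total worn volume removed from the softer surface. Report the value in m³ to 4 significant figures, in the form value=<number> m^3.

value=1.103e-12 m^3

Every step keeps full precision — the intermediates appear rounded — rounded once at the end: 4 significant figures.
Path length L = v·t = 0.3969 m/s × 801.2 s = 318.0 m.
Restated in SI base units: W = 2.231 N, H = 6.141e+09 Pa, K = 9.549e-06.
The Archard volume V = K·W·L/H = 9.549e-06 · 2.231 · 318.0 / 6.141e+09 = 1.103e-12 m³.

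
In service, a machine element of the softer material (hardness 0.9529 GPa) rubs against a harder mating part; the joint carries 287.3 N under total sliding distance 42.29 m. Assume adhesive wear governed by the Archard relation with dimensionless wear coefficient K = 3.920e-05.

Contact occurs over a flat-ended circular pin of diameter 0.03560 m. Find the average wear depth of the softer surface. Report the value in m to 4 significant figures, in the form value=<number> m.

value=5.021e-07 m

The intermediates are shown rounded — the computation carries exact precision, and rounded just once to four significant figures.
Convert: Hardness H = 0.9529 GPa = 9.529e+08 Pa.
Convert: Contact area A = π·d²/4 = π·(0.03560 m)²/4 = 9.954e-04 m².
Restated in SI base units: W = 287.3 N, H = 9.529e+08 Pa, K = 3.920e-05.
Wear volume V = K·W·L/H = 3.920e-05 · 287.3 · 42.29 / 9.529e+08 = 4.998e-10 m³.
Average depth h = V/A = 4.998e-10 / 9.954e-04 = 5.021e-07 m.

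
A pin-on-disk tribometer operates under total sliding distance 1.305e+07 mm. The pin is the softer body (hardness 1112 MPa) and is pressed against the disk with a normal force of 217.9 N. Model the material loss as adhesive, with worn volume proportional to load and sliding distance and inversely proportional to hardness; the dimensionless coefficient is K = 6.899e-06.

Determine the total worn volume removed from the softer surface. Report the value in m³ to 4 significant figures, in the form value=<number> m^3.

The intermediates are printed rounded; every step carries full precision — one last rounding, at four significant figures.
The distance L = 1.305e+07 mm = 1.305e+04 m.
Hardness H = 1112 MPa = 1.112e+09 Pa.
Working in SI base units: W = 217.9 N, H = 1.112e+09 Pa, K = 6.899e-06.
Volume removed: V = K·W·L/H = 6.899e-06 · 217.9 · 1.305e+04 / 1.112e+09 = 1.764e-08 m³.

value=1.764e-08 m^3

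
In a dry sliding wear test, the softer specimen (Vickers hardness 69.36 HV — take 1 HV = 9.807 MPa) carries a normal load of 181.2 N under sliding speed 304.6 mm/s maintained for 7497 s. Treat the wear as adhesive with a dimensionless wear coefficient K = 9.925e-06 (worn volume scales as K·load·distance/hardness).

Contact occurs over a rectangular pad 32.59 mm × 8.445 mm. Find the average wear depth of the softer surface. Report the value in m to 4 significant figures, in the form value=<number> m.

value=2.194e-05 m

All working math maintains exact precision, and the intermediates are shown rounded; one last rounding: four significant digits.
Convert: Sliding speed v = 304.6 mm/s = 0.3046 m/s. The distance L = v·t = 0.3046 m/s × 7497 s = 2284 m.
Convert: Hardness H = 69.36 HV × 9.807 MPa/HV = 680.2 MPa = 6.802e+08 Pa.
Convert: Pad sides 32.59 mm × 8.445 mm = 0.03259 m × 0.008445 m. Contact area A = 0.03259 m × 0.008445 m = 2.752e-04 m².
As SI base values: W = 181.2 N, H = 6.802e+08 Pa, K = 9.925e-06.
Archard relation: V = K·W·L/H = 9.925e-06 · 181.2 · 2284 / 6.802e+08 = 6.038e-09 m³.
Mean wear depth h = V/A = 6.038e-09 / 2.752e-04 = 2.194e-05 m.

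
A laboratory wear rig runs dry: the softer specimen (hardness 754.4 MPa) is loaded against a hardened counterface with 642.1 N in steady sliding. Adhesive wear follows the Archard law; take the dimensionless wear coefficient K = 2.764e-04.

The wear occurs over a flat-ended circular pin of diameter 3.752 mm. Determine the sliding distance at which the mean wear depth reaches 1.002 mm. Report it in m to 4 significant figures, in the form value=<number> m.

The intermediates are displayed rounded, and the computation carries full precision — a single final rounding, at four significant figures.
Convert: Hardness H = 754.4 MPa = 7.544e+08 Pa.
Convert: Pin diameter d = 3.752 mm = 0.003752 m. Contact area A = π·d²/4 = π·(0.003752 m)²/4 = 1.106e-05 m².
Convert: Depth limit h_lim = 1.002 mm = 0.001002 m.
In SI base units, W = 642.1 N, H = 7.544e+08 Pa, K = 2.764e-04.
Allowed volume V_lim = h_lim·A = 0.001002 · 1.106e-05 = 1.108e-08 m³.
So the life L = V_lim·H/(K·W) = 1.108e-08 · 7.544e+08 / (2.764e-04 · 642.1) = 47.09 m.

value=47.09 m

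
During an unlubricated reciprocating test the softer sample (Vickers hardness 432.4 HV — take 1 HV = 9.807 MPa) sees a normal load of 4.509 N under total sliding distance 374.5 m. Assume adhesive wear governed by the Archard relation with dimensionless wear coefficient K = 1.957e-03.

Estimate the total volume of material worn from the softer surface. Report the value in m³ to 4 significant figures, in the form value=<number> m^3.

value=7.793e-10 m^3

Intermediates are printed rounded. All arithmetic maintains full precision; one final rounding, at four significant digits.
Convert: Hardness H = 432.4 HV × 9.807 MPa/HV = 4241 MPa = 4.241e+09 Pa.
Restated in SI base units: W = 4.509 N, H = 4.241e+09 Pa, K = 1.957e-03.
Volume removed: V = K·W·L/H = 1.957e-03 · 4.509 · 374.5 / 4.241e+09 = 7.793e-10 m³.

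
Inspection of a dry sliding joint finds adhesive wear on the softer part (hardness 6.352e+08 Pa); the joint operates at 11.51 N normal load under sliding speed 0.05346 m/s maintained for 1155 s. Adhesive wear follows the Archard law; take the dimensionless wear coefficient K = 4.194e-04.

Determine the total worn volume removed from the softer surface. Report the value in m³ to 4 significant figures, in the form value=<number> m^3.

value=4.692e-10 m^3

Intermediates are shown rounded. Each operation carries exact precision; one final rounding, at 4 significant digits.
Convert: Distance covered L = v·t = 0.05346 m/s × 1155 s = 61.75 m.
Expressed in SI base units: W = 11.51 N, H = 6.352e+08 Pa, K = 4.194e-04.
The Archard volume V = K·W·L/H = 4.194e-04 · 11.51 · 61.75 / 6.352e+08 = 4.692e-10 m³.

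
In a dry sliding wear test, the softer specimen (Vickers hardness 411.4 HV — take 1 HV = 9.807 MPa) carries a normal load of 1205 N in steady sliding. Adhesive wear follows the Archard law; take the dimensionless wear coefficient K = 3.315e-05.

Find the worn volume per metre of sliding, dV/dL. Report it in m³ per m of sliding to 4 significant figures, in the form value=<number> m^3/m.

value=9.901e-12 m^3/m

All working math carries full precision, and the intermediates appear rounded; rounded once at the end, at four significant figures.
Hardness H = 411.4 HV × 9.807 MPa/HV = 4035 MPa = 4.035e+09 Pa.
Working in SI base units: W = 1205 N, H = 4.035e+09 Pa, K = 3.315e-05.
Wear rate dV/dL = K·W/H, per unit distance: 3.315e-05 · 1205 / 4.035e+09 = 9.901e-12 m³/m.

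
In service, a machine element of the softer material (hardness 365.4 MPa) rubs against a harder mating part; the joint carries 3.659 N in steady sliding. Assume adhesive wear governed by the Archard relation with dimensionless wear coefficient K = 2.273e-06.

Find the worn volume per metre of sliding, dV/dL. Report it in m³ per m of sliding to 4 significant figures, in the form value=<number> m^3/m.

value=2.276e-14 m^3/m

Quoted intermediates are rounded, and the algebra carries full float precision; rounded once at the end: four significant digits.
Convert: Hardness H = 365.4 MPa = 3.654e+08 Pa.
Restated in SI base units: W = 3.659 N, H = 3.654e+08 Pa, K = 2.273e-06.
Volumetric rate dV/dL = K·W/H (no L dependence): 2.273e-06 · 3.659 / 3.654e+08 = 2.276e-14 m³/m.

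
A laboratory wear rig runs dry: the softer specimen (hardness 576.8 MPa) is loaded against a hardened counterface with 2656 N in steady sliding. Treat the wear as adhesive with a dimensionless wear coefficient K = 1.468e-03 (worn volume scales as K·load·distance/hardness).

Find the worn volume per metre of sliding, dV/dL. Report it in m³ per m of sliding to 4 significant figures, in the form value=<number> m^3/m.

value=6.760e-09 m^3/m

The computation runs at exact precision. Quoted intermediates are rounded; rounded just once, at 4 significant digits.
Convert: Hardness H = 576.8 MPa = 5.768e+08 Pa.
Working in SI base units: W = 2656 N, H = 5.768e+08 Pa, K = 1.468e-03.
Wear rate dV/dL = K·W/H, so: 1.468e-03 · 2656 / 5.768e+08 = 6.760e-09 m³/m.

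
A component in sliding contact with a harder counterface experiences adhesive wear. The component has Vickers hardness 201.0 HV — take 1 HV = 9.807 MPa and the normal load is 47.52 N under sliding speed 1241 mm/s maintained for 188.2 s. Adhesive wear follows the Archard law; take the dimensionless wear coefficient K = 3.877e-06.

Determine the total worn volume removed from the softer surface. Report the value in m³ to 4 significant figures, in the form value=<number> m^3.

value=2.183e-11 m^3

Quoted intermediates are rounded; every step keeps full precision. Rounded once at the end: 4 significant digits.
Sliding speed v = 1241 mm/s = 1.241 m/s. Path length L = v·t = 1.241 m/s × 188.2 s = 233.6 m.
Hardness H = 201.0 HV × 9.807 MPa/HV = 1971 MPa = 1.971e+09 Pa.
Restated in SI base units: W = 47.52 N, H = 1.971e+09 Pa, K = 3.877e-06.
The Archard volume V = K·W·L/H = 3.877e-06 · 47.52 · 233.6 / 1.971e+09 = 2.183e-11 m³.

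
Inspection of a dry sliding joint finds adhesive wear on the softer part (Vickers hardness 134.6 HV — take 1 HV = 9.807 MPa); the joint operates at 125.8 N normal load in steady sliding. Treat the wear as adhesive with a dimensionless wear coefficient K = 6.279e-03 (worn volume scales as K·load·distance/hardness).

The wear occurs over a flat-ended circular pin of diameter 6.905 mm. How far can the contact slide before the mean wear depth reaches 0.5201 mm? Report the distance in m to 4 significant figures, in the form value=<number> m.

All working math keeps full precision — intermediates appear rounded, and rounded once at the end: 4 significant digits.
Convert: Hardness H = 134.6 HV × 9.807 MPa/HV = 1320 MPa = 1.320e+09 Pa.
Convert: Pin diameter d = 6.905 mm = 0.006905 m. Contact area A = π·d²/4 = π·(0.006905 m)²/4 = 3.745e-05 m².
Convert: Depth limit h_lim = 0.5201 mm = 5.201e-04 m.
Collected in SI base units: W = 125.8 N, H = 1.320e+09 Pa, K = 6.279e-03.
Limit volume V_lim = h_lim·A = 5.201e-04 · 3.745e-05 = 1.948e-08 m³.
So the life L = V_lim·H/(K·W) = 1.948e-08 · 1.320e+09 / (6.279e-03 · 125.8) = 32.55 m.

value=32.55 m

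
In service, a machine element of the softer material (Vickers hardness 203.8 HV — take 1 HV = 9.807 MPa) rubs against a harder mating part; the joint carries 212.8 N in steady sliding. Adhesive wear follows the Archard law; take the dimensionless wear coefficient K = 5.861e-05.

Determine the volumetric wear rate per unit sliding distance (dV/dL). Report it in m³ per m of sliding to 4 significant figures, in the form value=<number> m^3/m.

value=6.240e-12 m^3/m

Quoted intermediates are rounded, and the algebra holds full float precision. Rounded once at the end: four significant figures.
Hardness H = 203.8 HV × 9.807 MPa/HV = 1999 MPa = 1.999e+09 Pa.
In SI base units: W = 212.8 N, H = 1.999e+09 Pa, K = 5.861e-05.
Sliding wear rate dV/dL = K·W/H (independent of L): 5.861e-05 · 212.8 / 1.999e+09 = 6.240e-12 m³/m.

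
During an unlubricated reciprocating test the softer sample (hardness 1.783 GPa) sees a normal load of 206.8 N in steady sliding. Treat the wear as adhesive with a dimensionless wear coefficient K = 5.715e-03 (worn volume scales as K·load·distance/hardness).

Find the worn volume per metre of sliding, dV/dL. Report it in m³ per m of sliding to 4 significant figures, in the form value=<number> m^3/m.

All arithmetic maintains exact precision — intermediate values are shown rounded; a single final rounding: four significant digits.
Hardness H = 1.783 GPa = 1.783e+09 Pa.
SI base units throughout: W = 206.8 N, H = 1.783e+09 Pa, K = 5.715e-03.
Sliding wear rate dV/dL = K·W/H, per unit distance: 5.715e-03 · 206.8 / 1.783e+09 = 6.629e-10 m³/m.

value=6.629e-10 m^3/m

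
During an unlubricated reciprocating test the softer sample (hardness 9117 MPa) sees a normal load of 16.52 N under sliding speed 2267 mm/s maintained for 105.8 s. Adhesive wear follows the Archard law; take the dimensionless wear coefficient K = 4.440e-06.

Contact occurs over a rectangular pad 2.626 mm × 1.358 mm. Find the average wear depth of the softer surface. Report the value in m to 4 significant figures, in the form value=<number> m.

value=5.411e-07 m

Every step maintains full precision. Shown intermediates are rounded, and one final rounding: four significant figures.
Sliding speed v = 2267 mm/s = 2.267 m/s. Distance covered L = v·t = 2.267 m/s × 105.8 s = 239.8 m.
Hardness H = 9117 MPa = 9.117e+09 Pa.
Pad sides 2.626 mm × 1.358 mm = 0.002626 m × 0.001358 m. Contact area A = 0.002626 m × 0.001358 m = 3.566e-06 m².
Restated in SI base units: W = 16.52 N, H = 9.117e+09 Pa, K = 4.440e-06.
The Archard volume V = K·W·L/H = 4.440e-06 · 16.52 · 239.8 / 9.117e+09 = 1.930e-12 m³.
Mean wear depth h = V/A = 1.930e-12 / 3.566e-06 = 5.411e-07 m.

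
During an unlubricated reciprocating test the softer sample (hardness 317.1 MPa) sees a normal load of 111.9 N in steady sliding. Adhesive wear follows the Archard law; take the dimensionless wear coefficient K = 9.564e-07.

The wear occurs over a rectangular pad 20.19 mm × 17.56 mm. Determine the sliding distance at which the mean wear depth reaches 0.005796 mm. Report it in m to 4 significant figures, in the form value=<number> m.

The computation holds full precision, and intermediates are printed rounded. Rounded once at the end, at 4 significant digits.
Convert: Hardness H = 317.1 MPa = 3.171e+08 Pa.
Convert: Pad sides 20.19 mm × 17.56 mm = 0.02019 m × 0.01756 m. Contact area A = 0.02019 m × 0.01756 m = 3.545e-04 m².
Convert: Depth limit h_lim = 0.005796 mm = 5.796e-06 m.
SI base units throughout: W = 111.9 N, H = 3.171e+08 Pa, K = 9.564e-07.
Allowed volume V_lim = h_lim·A = 5.796e-06 · 3.545e-04 = 2.055e-09 m³.
Thus life L = V_lim·H/(K·W) = 2.055e-09 · 3.171e+08 / (9.564e-07 · 111.9) = 6089 m.

value=6089 m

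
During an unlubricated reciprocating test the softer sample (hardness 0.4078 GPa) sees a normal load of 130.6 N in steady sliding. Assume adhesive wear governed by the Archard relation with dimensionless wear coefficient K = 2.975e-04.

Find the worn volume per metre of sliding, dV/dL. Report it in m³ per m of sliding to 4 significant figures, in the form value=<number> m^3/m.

value=9.528e-11 m^3/m

The computation runs at full precision; printed values are rounded, and a lone final rounding, at four significant digits.
Convert: Hardness H = 0.4078 GPa = 4.078e+08 Pa.
Collected in SI base units: W = 130.6 N, H = 4.078e+08 Pa, K = 2.975e-04.
The wear rate dV/dL = K·W/H (no L dependence): 2.975e-04 · 130.6 / 4.078e+08 = 9.528e-11 m³/m.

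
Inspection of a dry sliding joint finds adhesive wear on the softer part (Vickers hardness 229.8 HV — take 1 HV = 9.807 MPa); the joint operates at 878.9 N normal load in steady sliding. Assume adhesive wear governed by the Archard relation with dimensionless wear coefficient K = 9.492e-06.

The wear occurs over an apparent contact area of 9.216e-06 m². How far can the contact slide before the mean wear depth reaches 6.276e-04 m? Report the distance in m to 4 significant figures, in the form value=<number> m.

value=1562 m

Intermediate values are printed rounded; the computation runs at exact precision; rounded just once, at 4 significant figures.
Convert: Hardness H = 229.8 HV × 9.807 MPa/HV = 2254 MPa = 2.254e+09 Pa.
Expressed in SI base units: W = 878.9 N, H = 2.254e+09 Pa, K = 9.492e-06.
Volume at the limit: V_lim = h_lim·A = 6.276e-04 · 9.216e-06 = 5.784e-09 m³.
Life L = V_lim·H/(K·W) = 5.784e-09 · 2.254e+09 / (9.492e-06 · 878.9) = 1562 m.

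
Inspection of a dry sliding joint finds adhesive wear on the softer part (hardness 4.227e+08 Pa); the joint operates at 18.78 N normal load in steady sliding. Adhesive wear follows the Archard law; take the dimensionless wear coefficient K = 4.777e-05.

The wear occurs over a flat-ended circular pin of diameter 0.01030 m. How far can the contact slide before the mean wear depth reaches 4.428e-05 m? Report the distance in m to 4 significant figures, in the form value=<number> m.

value=1738 m

Each operation carries full float precision. The intermediates are shown rounded, and a single final rounding: four significant figures.
Convert: Contact area A = π·d²/4 = π·(0.01030 m)²/4 = 8.332e-05 m².
Working in SI base units: W = 18.78 N, H = 4.227e+08 Pa, K = 4.777e-05.
Wearable volume V_lim = h_lim·A = 4.428e-05 · 8.332e-05 = 3.690e-09 m³.
Sliding life L = V_lim·H/(K·W) = 3.690e-09 · 4.227e+08 / (4.777e-05 · 18.78) = 1738 m.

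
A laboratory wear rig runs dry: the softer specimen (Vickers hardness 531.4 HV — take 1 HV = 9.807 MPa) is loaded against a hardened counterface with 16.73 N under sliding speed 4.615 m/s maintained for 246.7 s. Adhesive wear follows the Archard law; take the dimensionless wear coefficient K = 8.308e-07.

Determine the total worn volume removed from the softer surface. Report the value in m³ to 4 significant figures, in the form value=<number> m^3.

Every step carries full float precision, and the intermediates are shown rounded. Rounded just once, at four significant digits.
Convert: The distance L = v·t = 4.615 m/s × 246.7 s = 1139 m.
Convert: Hardness H = 531.4 HV × 9.807 MPa/HV = 5211 MPa = 5.211e+09 Pa.
Working in SI base units: W = 16.73 N, H = 5.211e+09 Pa, K = 8.308e-07.
Volume removed: V = K·W·L/H = 8.308e-07 · 16.73 · 1139 / 5.211e+09 = 3.037e-12 m³.

value=3.037e-12 m^3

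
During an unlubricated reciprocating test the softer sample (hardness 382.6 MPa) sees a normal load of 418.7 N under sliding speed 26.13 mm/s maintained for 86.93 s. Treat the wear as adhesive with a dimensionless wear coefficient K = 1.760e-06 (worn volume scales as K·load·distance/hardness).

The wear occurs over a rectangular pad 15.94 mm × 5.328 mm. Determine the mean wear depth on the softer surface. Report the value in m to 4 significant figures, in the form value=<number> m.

The algebra runs at full float precision; intermediate values are printed rounded; a lone final rounding, at 4 significant figures.
Sliding speed v = 26.13 mm/s = 0.02613 m/s. Distance L = v·t = 0.02613 m/s × 86.93 s = 2.271 m.
Hardness H = 382.6 MPa = 3.826e+08 Pa.
Pad sides 15.94 mm × 5.328 mm = 0.01594 m × 0.005328 m. Contact area A = 0.01594 m × 0.005328 m = 8.493e-05 m².
SI base units throughout: W = 418.7 N, H = 3.826e+08 Pa, K = 1.760e-06.
Archard relation: V = K·W·L/H = 1.760e-06 · 418.7 · 2.271 / 3.826e+08 = 4.375e-12 m³.
Wear depth h = V/A = 4.375e-12 / 8.493e-05 = 5.151e-08 m.

value=5.151e-08 m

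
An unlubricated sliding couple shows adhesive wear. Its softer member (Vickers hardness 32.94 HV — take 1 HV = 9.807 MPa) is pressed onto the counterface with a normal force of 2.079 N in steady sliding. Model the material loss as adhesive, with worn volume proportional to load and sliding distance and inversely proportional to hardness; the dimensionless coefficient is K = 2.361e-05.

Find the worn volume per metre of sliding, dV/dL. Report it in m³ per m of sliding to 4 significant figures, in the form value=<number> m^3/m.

Intermediates are printed rounded — each operation holds full float precision; a lone final rounding, at four significant digits.
Hardness H = 32.94 HV × 9.807 MPa/HV = 323.0 MPa = 3.230e+08 Pa.
In SI base units, W = 2.079 N, H = 3.230e+08 Pa, K = 2.361e-05.
Wear rate dV/dL = K·W/H — distance-free: 2.361e-05 · 2.079 / 3.230e+08 = 1.519e-13 m³/m.

value=1.519e-13 m^3/m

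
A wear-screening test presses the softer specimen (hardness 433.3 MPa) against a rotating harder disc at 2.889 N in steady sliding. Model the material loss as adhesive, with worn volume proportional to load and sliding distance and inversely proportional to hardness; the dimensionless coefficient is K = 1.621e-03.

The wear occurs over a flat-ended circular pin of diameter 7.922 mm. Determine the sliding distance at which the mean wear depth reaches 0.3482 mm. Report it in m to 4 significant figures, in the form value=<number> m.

value=1588 m

The algebra carries exact precision, and intermediate values are shown rounded. Rounded once at the end to 4 significant digits.
Hardness H = 433.3 MPa = 4.333e+08 Pa.
Pin diameter d = 7.922 mm = 0.007922 m. Contact area A = π·d²/4 = π·(0.007922 m)²/4 = 4.929e-05 m².
Depth limit h_lim = 0.3482 mm = 3.482e-04 m.
In SI base units, W = 2.889 N, H = 4.333e+08 Pa, K = 1.621e-03.
Allowed volume V_lim = h_lim·A = 3.482e-04 · 4.929e-05 = 1.716e-08 m³.
So the life L = V_lim·H/(K·W) = 1.716e-08 · 4.333e+08 / (1.621e-03 · 2.889) = 1588 m.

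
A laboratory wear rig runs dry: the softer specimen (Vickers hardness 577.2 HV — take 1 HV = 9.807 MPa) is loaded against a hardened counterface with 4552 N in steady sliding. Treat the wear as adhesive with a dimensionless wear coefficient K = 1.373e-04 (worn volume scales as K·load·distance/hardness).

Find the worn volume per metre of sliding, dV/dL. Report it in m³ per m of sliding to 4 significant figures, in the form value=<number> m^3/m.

value=1.104e-10 m^3/m

All arithmetic holds exact precision — intermediates are printed rounded; rounded just once, at four significant digits.
Convert: Hardness H = 577.2 HV × 9.807 MPa/HV = 5661 MPa = 5.661e+09 Pa.
In SI base units: W = 4552 N, H = 5.661e+09 Pa, K = 1.373e-04.
Rate of wear dV/dL = K·W/H — distance-free: 1.373e-04 · 4552 / 5.661e+09 = 1.104e-10 m³/m.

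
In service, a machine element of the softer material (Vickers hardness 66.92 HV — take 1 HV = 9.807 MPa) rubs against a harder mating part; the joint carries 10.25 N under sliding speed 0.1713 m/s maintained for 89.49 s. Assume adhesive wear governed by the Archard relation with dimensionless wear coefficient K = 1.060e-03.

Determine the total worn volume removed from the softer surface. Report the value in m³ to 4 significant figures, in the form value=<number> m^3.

value=2.538e-10 m^3

Every step maintains exact precision. Intermediates are printed rounded; one final rounding: 4 significant digits.
Distance L = v·t = 0.1713 m/s × 89.49 s = 15.33 m.
Hardness H = 66.92 HV × 9.807 MPa/HV = 656.3 MPa = 6.563e+08 Pa.
Expressed in SI base units: W = 10.25 N, H = 6.563e+08 Pa, K = 1.060e-03.
The Archard volume V = K·W·L/H = 1.060e-03 · 10.25 · 15.33 / 6.563e+08 = 2.538e-10 m³.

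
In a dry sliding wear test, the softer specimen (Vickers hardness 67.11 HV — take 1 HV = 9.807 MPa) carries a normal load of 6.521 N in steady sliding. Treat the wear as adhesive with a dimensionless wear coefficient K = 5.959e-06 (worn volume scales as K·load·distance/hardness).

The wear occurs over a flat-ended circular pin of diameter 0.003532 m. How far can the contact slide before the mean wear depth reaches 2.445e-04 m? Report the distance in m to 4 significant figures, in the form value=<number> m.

value=4.057e+04 m

The intermediates are printed rounded, and each operation maintains exact precision, and rounded just once, at 4 significant figures.
Hardness H = 67.11 HV × 9.807 MPa/HV = 658.1 MPa = 6.581e+08 Pa.
Contact area A = π·d²/4 = π·(0.003532 m)²/4 = 9.798e-06 m².
In SI base units, W = 6.521 N, H = 6.581e+08 Pa, K = 5.959e-06.
At the depth limit, V_lim = h_lim·A = 2.445e-04 · 9.798e-06 = 2.396e-09 m³.
Life L = V_lim·H/(K·W) = 2.396e-09 · 6.581e+08 / (5.959e-06 · 6.521) = 4.057e+04 m.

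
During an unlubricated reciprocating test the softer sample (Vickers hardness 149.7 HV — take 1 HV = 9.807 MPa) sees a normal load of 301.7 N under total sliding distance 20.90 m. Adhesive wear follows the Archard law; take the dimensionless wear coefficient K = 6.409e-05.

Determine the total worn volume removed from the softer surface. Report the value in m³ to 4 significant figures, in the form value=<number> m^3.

Displayed values are rounded. Every step maintains exact precision. Rounded once at the end: four significant figures.
Hardness H = 149.7 HV × 9.807 MPa/HV = 1468 MPa = 1.468e+09 Pa.
As SI base values: W = 301.7 N, H = 1.468e+09 Pa, K = 6.409e-05.
By Archard's law, V = K·W·L/H = 6.409e-05 · 301.7 · 20.90 / 1.468e+09 = 2.753e-10 m³.

value=2.753e-10 m^3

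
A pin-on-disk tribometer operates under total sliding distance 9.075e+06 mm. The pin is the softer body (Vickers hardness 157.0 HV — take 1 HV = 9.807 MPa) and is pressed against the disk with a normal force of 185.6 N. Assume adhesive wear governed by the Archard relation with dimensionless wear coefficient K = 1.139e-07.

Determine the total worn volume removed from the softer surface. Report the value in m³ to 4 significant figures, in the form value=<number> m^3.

Intermediate values are displayed rounded. All working math keeps full float precision. Rounded just once: four significant figures.
Convert: The distance L = 9.075e+06 mm = 9075 m.
Convert: Hardness H = 157.0 HV × 9.807 MPa/HV = 1540 MPa = 1.540e+09 Pa.
In SI base units, W = 185.6 N, H = 1.540e+09 Pa, K = 1.139e-07.
Volume removed: V = K·W·L/H = 1.139e-07 · 185.6 · 9075 / 1.540e+09 = 1.246e-10 m³.

value=1.246e-10 m^3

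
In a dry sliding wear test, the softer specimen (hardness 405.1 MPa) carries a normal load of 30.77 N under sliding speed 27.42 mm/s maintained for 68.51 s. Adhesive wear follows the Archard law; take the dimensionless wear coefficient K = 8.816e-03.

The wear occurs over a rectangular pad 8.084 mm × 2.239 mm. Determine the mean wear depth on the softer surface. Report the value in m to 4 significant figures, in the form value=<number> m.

value=6.950e-05 m

The computation holds full float precision — intermediates are printed rounded. Rounded just once: four significant digits.
Sliding speed v = 27.42 mm/s = 0.02742 m/s. Path length L = v·t = 0.02742 m/s × 68.51 s = 1.879 m.
Hardness H = 405.1 MPa = 4.051e+08 Pa.
Pad sides 8.084 mm × 2.239 mm = 0.008084 m × 0.002239 m. Contact area A = 0.008084 m × 0.002239 m = 1.810e-05 m².
Collected in SI base units: W = 30.77 N, H = 4.051e+08 Pa, K = 8.816e-03.
Apply Archard: V = K·W·L/H = 8.816e-03 · 30.77 · 1.879 / 4.051e+08 = 1.258e-09 m³.
Average depth h = V/A = 1.258e-09 / 1.810e-05 = 6.950e-05 m.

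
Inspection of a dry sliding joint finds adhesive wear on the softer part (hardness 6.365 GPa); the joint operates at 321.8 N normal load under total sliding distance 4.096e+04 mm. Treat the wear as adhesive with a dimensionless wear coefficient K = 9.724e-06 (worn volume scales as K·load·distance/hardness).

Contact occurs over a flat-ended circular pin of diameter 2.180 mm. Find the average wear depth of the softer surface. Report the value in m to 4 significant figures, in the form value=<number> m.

Intermediate values are shown rounded, and every step maintains full precision — rounded just once, at four significant figures.
Convert: Distance covered L = 4.096e+04 mm = 40.96 m.
Convert: Hardness H = 6.365 GPa = 6.365e+09 Pa.
Convert: Pin diameter d = 2.180 mm = 0.002180 m. Contact area A = π·d²/4 = π·(0.002180 m)²/4 = 3.733e-06 m².
Collected in SI base units: W = 321.8 N, H = 6.365e+09 Pa, K = 9.724e-06.
By Archard's law, V = K·W·L/H = 9.724e-06 · 321.8 · 40.96 / 6.365e+09 = 2.014e-11 m³.
Depth h = V/A = 2.014e-11 / 3.733e-06 = 5.395e-06 m.

value=5.395e-06 m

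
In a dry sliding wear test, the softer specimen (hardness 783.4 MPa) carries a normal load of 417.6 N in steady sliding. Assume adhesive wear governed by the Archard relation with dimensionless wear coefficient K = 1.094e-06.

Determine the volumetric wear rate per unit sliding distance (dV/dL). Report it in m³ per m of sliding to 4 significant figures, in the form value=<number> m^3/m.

value=5.832e-13 m^3/m

Shown intermediates are rounded — each operation runs at full float precision — rounded once at the end, at 4 significant figures.
Convert: Hardness H = 783.4 MPa = 7.834e+08 Pa.
Expressed in SI base units: W = 417.6 N, H = 7.834e+08 Pa, K = 1.094e-06.
The wear rate dV/dL = K·W/H (independent of L): 1.094e-06 · 417.6 / 7.834e+08 = 5.832e-13 m³/m.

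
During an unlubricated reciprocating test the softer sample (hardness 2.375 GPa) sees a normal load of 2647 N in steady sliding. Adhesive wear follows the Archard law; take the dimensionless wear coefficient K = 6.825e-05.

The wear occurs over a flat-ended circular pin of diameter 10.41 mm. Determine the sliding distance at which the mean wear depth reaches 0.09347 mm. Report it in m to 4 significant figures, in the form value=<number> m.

Quoted intermediates are rounded; each operation keeps full float precision, and one last rounding to 4 significant figures.
Hardness H = 2.375 GPa = 2.375e+09 Pa.
Pin diameter d = 10.41 mm = 0.01041 m. Contact area A = π·d²/4 = π·(0.01041 m)²/4 = 8.511e-05 m².
Depth limit h_lim = 0.09347 mm = 9.347e-05 m.
In SI base units: W = 2647 N, H = 2.375e+09 Pa, K = 6.825e-05.
Allowed volume V_lim = h_lim·A = 9.347e-05 · 8.511e-05 = 7.955e-09 m³.
So the life L = V_lim·H/(K·W) = 7.955e-09 · 2.375e+09 / (6.825e-05 · 2647) = 104.6 m.

value=104.6 m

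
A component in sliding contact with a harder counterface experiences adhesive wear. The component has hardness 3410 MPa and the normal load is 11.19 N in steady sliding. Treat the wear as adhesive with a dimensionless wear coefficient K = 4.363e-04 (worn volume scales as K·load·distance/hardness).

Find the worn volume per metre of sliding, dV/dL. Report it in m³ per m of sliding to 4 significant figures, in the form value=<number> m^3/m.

The computation carries full float precision; the intermediates are displayed rounded; rounded just once: 4 significant figures.
Hardness H = 3410 MPa = 3.410e+09 Pa.
Working in SI base units: W = 11.19 N, H = 3.410e+09 Pa, K = 4.363e-04.
Rate of wear dV/dL = K·W/H — distance-free: 4.363e-04 · 11.19 / 3.410e+09 = 1.432e-12 m³/m.

value=1.432e-12 m^3/m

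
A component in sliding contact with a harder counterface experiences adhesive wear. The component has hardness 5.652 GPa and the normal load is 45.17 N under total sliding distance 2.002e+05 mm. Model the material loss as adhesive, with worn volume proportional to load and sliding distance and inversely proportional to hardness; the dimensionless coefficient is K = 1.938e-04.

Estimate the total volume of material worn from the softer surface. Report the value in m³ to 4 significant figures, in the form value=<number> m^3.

Every step carries full float precision. Printed values are rounded. Rounded once at the end to 4 significant figures.
Path length L = 2.002e+05 mm = 200.2 m.
Hardness H = 5.652 GPa = 5.652e+09 Pa.
Working in SI base units: W = 45.17 N, H = 5.652e+09 Pa, K = 1.938e-04.
Archard relation: V = K·W·L/H = 1.938e-04 · 45.17 · 200.2 / 5.652e+09 = 3.101e-10 m³.

value=3.101e-10 m^3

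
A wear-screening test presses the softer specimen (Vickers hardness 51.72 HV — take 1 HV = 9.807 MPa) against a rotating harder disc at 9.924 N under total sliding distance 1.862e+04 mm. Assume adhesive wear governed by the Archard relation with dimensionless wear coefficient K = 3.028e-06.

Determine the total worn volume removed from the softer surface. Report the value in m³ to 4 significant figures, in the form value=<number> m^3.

value=1.103e-12 m^3

The computation holds full float precision. Intermediates are displayed rounded; a lone final rounding to 4 significant digits.
Convert: The distance L = 1.862e+04 mm = 18.62 m.
Convert: Hardness H = 51.72 HV × 9.807 MPa/HV = 507.2 MPa = 5.072e+08 Pa.
Collected in SI base units: W = 9.924 N, H = 5.072e+08 Pa, K = 3.028e-06.
Volume removed: V = K·W·L/H = 3.028e-06 · 9.924 · 18.62 / 5.072e+08 = 1.103e-12 m³.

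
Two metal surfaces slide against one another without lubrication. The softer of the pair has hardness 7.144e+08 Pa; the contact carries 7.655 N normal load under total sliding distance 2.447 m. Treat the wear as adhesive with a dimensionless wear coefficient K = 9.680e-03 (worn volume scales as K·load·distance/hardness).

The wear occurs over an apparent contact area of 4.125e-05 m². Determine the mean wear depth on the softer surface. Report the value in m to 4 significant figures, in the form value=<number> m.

value=6.153e-06 m

Every step runs at exact precision — intermediate values are printed rounded — one final rounding: four significant digits.
Restated in SI base units: W = 7.655 N, H = 7.144e+08 Pa, K = 9.680e-03.
The Archard volume V = K·W·L/H = 9.680e-03 · 7.655 · 2.447 / 7.144e+08 = 2.538e-10 m³.
Mean wear depth h = V/A = 2.538e-10 / 4.125e-05 = 6.153e-06 m.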